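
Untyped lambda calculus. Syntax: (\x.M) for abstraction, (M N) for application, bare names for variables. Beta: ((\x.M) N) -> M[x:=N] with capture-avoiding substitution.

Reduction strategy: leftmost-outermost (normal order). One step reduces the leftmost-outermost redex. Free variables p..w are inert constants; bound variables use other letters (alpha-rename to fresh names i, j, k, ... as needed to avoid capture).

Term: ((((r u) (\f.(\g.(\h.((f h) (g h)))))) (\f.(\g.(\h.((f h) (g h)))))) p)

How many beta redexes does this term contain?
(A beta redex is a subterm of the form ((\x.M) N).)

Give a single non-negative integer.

Term: ((((r u) (\f.(\g.(\h.((f h) (g h)))))) (\f.(\g.(\h.((f h) (g h)))))) p)
  (no redexes)
Total redexes: 0

Answer: 0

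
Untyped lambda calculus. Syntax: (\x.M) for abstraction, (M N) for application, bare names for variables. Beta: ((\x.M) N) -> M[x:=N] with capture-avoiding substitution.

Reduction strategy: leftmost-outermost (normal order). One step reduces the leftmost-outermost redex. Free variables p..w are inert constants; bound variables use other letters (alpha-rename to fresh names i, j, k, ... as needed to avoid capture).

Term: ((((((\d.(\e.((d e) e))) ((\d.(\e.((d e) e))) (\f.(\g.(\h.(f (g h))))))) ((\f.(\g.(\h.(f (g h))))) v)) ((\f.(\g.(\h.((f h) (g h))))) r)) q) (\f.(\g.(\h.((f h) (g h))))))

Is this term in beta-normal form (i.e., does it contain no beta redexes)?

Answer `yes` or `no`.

Answer: no

Derivation:
Term: ((((((\d.(\e.((d e) e))) ((\d.(\e.((d e) e))) (\f.(\g.(\h.(f (g h))))))) ((\f.(\g.(\h.(f (g h))))) v)) ((\f.(\g.(\h.((f h) (g h))))) r)) q) (\f.(\g.(\h.((f h) (g h))))))
Found 4 beta redex(es).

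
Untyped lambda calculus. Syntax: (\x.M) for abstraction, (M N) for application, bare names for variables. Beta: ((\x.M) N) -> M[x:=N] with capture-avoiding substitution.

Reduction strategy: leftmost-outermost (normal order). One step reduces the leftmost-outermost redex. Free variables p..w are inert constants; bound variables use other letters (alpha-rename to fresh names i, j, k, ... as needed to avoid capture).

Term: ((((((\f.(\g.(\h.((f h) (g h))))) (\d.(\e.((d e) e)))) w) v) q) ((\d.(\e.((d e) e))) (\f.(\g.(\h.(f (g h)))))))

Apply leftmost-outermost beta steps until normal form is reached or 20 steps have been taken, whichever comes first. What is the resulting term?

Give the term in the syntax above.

Answer: ((((v (w v)) (w v)) q) (\e.(\h.(e (e h)))))

Derivation:
Step 0: ((((((\f.(\g.(\h.((f h) (g h))))) (\d.(\e.((d e) e)))) w) v) q) ((\d.(\e.((d e) e))) (\f.(\g.(\h.(f (g h)))))))
Step 1: (((((\g.(\h.(((\d.(\e.((d e) e))) h) (g h)))) w) v) q) ((\d.(\e.((d e) e))) (\f.(\g.(\h.(f (g h)))))))
Step 2: ((((\h.(((\d.(\e.((d e) e))) h) (w h))) v) q) ((\d.(\e.((d e) e))) (\f.(\g.(\h.(f (g h)))))))
Step 3: (((((\d.(\e.((d e) e))) v) (w v)) q) ((\d.(\e.((d e) e))) (\f.(\g.(\h.(f (g h)))))))
Step 4: ((((\e.((v e) e)) (w v)) q) ((\d.(\e.((d e) e))) (\f.(\g.(\h.(f (g h)))))))
Step 5: ((((v (w v)) (w v)) q) ((\d.(\e.((d e) e))) (\f.(\g.(\h.(f (g h)))))))
Step 6: ((((v (w v)) (w v)) q) (\e.(((\f.(\g.(\h.(f (g h))))) e) e)))
Step 7: ((((v (w v)) (w v)) q) (\e.((\g.(\h.(e (g h)))) e)))
Step 8: ((((v (w v)) (w v)) q) (\e.(\h.(e (e h)))))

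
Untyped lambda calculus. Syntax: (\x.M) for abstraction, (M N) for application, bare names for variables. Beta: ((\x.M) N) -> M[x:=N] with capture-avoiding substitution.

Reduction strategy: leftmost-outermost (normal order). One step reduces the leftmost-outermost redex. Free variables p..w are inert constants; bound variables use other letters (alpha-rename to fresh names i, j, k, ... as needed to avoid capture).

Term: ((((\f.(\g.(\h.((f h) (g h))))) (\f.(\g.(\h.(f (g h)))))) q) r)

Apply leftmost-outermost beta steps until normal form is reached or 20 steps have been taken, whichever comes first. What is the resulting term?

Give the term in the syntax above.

Step 0: ((((\f.(\g.(\h.((f h) (g h))))) (\f.(\g.(\h.(f (g h)))))) q) r)
Step 1: (((\g.(\h.(((\f.(\g.(\h.(f (g h))))) h) (g h)))) q) r)
Step 2: ((\h.(((\f.(\g.(\h.(f (g h))))) h) (q h))) r)
Step 3: (((\f.(\g.(\h.(f (g h))))) r) (q r))
Step 4: ((\g.(\h.(r (g h)))) (q r))
Step 5: (\h.(r ((q r) h)))

Answer: (\h.(r ((q r) h)))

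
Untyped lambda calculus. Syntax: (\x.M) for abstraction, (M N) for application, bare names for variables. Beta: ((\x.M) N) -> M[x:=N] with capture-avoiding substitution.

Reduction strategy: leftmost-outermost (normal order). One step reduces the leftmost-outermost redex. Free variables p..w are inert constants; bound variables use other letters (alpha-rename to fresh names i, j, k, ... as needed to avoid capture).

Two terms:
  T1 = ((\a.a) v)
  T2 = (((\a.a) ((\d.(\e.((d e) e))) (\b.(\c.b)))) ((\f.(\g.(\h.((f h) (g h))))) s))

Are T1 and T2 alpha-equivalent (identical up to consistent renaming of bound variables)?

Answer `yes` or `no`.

Term 1: ((\a.a) v)
Term 2: (((\a.a) ((\d.(\e.((d e) e))) (\b.(\c.b)))) ((\f.(\g.(\h.((f h) (g h))))) s))
Alpha-equivalence: compare structure up to binder renaming.
Result: False

Answer: no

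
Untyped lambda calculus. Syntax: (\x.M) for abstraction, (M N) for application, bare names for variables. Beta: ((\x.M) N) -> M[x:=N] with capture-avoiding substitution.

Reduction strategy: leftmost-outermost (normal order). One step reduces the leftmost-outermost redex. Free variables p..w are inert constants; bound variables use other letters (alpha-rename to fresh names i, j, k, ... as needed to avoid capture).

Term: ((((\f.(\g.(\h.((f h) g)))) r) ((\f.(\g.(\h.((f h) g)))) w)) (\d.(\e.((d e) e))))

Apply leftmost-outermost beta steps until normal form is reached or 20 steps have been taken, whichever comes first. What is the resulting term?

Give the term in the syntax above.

Step 0: ((((\f.(\g.(\h.((f h) g)))) r) ((\f.(\g.(\h.((f h) g)))) w)) (\d.(\e.((d e) e))))
Step 1: (((\g.(\h.((r h) g))) ((\f.(\g.(\h.((f h) g)))) w)) (\d.(\e.((d e) e))))
Step 2: ((\h.((r h) ((\f.(\g.(\h.((f h) g)))) w))) (\d.(\e.((d e) e))))
Step 3: ((r (\d.(\e.((d e) e)))) ((\f.(\g.(\h.((f h) g)))) w))
Step 4: ((r (\d.(\e.((d e) e)))) (\g.(\h.((w h) g))))

Answer: ((r (\d.(\e.((d e) e)))) (\g.(\h.((w h) g))))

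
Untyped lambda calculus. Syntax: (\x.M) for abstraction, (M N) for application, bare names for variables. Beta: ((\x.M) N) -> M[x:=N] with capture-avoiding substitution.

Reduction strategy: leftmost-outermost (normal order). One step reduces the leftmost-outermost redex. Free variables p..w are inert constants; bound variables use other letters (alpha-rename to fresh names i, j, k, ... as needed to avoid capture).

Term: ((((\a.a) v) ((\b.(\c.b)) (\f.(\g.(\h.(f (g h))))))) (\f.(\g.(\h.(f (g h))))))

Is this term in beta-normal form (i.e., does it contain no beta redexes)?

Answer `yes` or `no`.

Answer: no

Derivation:
Term: ((((\a.a) v) ((\b.(\c.b)) (\f.(\g.(\h.(f (g h))))))) (\f.(\g.(\h.(f (g h))))))
Found 2 beta redex(es).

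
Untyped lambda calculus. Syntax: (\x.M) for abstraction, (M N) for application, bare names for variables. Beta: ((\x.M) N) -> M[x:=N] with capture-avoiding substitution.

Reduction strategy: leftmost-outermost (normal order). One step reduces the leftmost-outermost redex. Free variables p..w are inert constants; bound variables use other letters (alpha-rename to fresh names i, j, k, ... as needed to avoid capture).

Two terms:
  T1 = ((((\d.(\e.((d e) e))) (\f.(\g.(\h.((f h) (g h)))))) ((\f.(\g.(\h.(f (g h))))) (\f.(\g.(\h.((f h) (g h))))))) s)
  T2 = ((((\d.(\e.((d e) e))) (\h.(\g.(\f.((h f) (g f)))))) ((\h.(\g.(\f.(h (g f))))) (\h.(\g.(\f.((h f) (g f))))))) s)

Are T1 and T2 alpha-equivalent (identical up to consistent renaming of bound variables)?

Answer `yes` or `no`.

Answer: yes

Derivation:
Term 1: ((((\d.(\e.((d e) e))) (\f.(\g.(\h.((f h) (g h)))))) ((\f.(\g.(\h.(f (g h))))) (\f.(\g.(\h.((f h) (g h))))))) s)
Term 2: ((((\d.(\e.((d e) e))) (\h.(\g.(\f.((h f) (g f)))))) ((\h.(\g.(\f.(h (g f))))) (\h.(\g.(\f.((h f) (g f))))))) s)
Alpha-equivalence: compare structure up to binder renaming.
Result: True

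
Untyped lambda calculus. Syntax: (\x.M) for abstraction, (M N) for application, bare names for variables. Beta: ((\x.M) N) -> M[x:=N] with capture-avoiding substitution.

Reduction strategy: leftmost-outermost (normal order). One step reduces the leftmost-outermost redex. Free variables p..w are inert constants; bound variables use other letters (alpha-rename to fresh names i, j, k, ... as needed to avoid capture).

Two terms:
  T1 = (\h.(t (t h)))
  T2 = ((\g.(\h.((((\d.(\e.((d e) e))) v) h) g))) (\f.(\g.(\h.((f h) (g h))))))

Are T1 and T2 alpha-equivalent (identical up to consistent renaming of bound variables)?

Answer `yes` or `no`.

Answer: no

Derivation:
Term 1: (\h.(t (t h)))
Term 2: ((\g.(\h.((((\d.(\e.((d e) e))) v) h) g))) (\f.(\g.(\h.((f h) (g h))))))
Alpha-equivalence: compare structure up to binder renaming.
Result: False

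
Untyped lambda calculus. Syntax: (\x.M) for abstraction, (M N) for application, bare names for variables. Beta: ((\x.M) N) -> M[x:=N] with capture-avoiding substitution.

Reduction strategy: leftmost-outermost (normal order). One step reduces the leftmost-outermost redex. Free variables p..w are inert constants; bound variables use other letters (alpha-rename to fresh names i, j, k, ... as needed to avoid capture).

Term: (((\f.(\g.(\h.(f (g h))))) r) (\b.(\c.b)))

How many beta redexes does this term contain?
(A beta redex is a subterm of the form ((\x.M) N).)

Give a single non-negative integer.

Term: (((\f.(\g.(\h.(f (g h))))) r) (\b.(\c.b)))
  Redex: ((\f.(\g.(\h.(f (g h))))) r)
Total redexes: 1

Answer: 1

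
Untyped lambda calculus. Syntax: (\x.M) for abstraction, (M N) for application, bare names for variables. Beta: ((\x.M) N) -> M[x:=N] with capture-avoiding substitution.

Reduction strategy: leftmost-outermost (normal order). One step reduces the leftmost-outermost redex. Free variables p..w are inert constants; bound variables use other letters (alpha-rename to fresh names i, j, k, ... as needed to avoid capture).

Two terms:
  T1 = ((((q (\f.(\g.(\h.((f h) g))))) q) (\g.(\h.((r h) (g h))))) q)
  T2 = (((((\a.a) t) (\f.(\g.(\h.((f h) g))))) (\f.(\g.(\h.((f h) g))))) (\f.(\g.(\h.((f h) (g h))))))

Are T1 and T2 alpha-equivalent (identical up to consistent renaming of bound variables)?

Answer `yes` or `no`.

Answer: no

Derivation:
Term 1: ((((q (\f.(\g.(\h.((f h) g))))) q) (\g.(\h.((r h) (g h))))) q)
Term 2: (((((\a.a) t) (\f.(\g.(\h.((f h) g))))) (\f.(\g.(\h.((f h) g))))) (\f.(\g.(\h.((f h) (g h))))))
Alpha-equivalence: compare structure up to binder renaming.
Result: False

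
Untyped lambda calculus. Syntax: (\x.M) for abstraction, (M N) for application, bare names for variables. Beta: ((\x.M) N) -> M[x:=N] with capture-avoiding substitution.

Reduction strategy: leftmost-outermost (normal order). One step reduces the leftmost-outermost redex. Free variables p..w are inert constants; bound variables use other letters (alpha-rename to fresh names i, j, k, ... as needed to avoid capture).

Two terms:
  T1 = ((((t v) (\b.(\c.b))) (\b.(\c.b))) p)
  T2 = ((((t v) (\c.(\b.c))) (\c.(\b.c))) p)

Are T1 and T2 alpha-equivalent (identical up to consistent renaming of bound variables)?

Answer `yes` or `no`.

Answer: yes

Derivation:
Term 1: ((((t v) (\b.(\c.b))) (\b.(\c.b))) p)
Term 2: ((((t v) (\c.(\b.c))) (\c.(\b.c))) p)
Alpha-equivalence: compare structure up to binder renaming.
Result: True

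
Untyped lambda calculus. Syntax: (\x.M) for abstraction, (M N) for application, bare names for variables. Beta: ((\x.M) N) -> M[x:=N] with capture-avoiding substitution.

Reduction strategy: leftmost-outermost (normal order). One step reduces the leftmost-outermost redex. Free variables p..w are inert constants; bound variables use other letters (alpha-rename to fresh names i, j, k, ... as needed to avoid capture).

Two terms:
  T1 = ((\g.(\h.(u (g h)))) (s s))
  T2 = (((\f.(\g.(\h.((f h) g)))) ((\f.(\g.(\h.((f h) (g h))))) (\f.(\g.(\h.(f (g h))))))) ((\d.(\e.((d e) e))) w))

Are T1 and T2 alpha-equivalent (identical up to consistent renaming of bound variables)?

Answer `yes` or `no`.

Term 1: ((\g.(\h.(u (g h)))) (s s))
Term 2: (((\f.(\g.(\h.((f h) g)))) ((\f.(\g.(\h.((f h) (g h))))) (\f.(\g.(\h.(f (g h))))))) ((\d.(\e.((d e) e))) w))
Alpha-equivalence: compare structure up to binder renaming.
Result: False

Answer: no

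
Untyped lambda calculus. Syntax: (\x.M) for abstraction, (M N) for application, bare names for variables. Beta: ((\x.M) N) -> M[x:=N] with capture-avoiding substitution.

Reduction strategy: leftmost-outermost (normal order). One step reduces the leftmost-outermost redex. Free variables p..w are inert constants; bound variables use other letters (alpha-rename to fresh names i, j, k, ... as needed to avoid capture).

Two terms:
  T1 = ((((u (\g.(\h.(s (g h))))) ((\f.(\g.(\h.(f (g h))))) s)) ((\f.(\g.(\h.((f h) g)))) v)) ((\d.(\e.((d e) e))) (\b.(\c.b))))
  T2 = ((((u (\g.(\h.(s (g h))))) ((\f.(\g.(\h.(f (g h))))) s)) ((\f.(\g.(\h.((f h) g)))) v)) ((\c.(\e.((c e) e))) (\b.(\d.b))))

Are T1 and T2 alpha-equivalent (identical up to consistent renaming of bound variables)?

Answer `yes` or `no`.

Answer: yes

Derivation:
Term 1: ((((u (\g.(\h.(s (g h))))) ((\f.(\g.(\h.(f (g h))))) s)) ((\f.(\g.(\h.((f h) g)))) v)) ((\d.(\e.((d e) e))) (\b.(\c.b))))
Term 2: ((((u (\g.(\h.(s (g h))))) ((\f.(\g.(\h.(f (g h))))) s)) ((\f.(\g.(\h.((f h) g)))) v)) ((\c.(\e.((c e) e))) (\b.(\d.b))))
Alpha-equivalence: compare structure up to binder renaming.
Result: True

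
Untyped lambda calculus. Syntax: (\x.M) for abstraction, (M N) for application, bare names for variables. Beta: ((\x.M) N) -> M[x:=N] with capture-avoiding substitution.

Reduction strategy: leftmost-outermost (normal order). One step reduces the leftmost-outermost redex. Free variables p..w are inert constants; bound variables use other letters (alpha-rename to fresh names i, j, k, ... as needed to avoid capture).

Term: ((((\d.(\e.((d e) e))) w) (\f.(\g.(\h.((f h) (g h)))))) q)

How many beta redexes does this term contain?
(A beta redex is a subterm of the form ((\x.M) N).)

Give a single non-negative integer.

Answer: 1

Derivation:
Term: ((((\d.(\e.((d e) e))) w) (\f.(\g.(\h.((f h) (g h)))))) q)
  Redex: ((\d.(\e.((d e) e))) w)
Total redexes: 1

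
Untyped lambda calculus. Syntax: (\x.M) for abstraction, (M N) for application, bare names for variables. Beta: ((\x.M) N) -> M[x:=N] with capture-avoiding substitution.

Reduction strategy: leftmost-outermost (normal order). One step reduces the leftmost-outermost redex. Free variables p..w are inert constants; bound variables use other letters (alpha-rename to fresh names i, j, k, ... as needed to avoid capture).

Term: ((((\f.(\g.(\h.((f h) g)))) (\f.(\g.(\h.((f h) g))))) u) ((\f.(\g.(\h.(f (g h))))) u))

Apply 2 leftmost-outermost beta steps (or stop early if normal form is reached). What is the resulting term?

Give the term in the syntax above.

Answer: ((\h.(((\f.(\g.(\h.((f h) g)))) h) u)) ((\f.(\g.(\h.(f (g h))))) u))

Derivation:
Step 0: ((((\f.(\g.(\h.((f h) g)))) (\f.(\g.(\h.((f h) g))))) u) ((\f.(\g.(\h.(f (g h))))) u))
Step 1: (((\g.(\h.(((\f.(\g.(\h.((f h) g)))) h) g))) u) ((\f.(\g.(\h.(f (g h))))) u))
Step 2: ((\h.(((\f.(\g.(\h.((f h) g)))) h) u)) ((\f.(\g.(\h.(f (g h))))) u))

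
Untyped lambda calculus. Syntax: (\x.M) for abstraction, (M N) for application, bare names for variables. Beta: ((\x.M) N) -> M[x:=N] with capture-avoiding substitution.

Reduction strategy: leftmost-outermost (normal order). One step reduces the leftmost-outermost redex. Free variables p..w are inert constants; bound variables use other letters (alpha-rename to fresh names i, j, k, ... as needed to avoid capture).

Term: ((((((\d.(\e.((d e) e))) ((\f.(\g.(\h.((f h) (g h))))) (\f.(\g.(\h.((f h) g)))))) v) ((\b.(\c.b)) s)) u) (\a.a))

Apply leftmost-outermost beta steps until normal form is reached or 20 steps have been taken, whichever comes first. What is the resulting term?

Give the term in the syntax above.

Step 0: ((((((\d.(\e.((d e) e))) ((\f.(\g.(\h.((f h) (g h))))) (\f.(\g.(\h.((f h) g)))))) v) ((\b.(\c.b)) s)) u) (\a.a))
Step 1: (((((\e.((((\f.(\g.(\h.((f h) (g h))))) (\f.(\g.(\h.((f h) g))))) e) e)) v) ((\b.(\c.b)) s)) u) (\a.a))
Step 2: (((((((\f.(\g.(\h.((f h) (g h))))) (\f.(\g.(\h.((f h) g))))) v) v) ((\b.(\c.b)) s)) u) (\a.a))
Step 3: ((((((\g.(\h.(((\f.(\g.(\h.((f h) g)))) h) (g h)))) v) v) ((\b.(\c.b)) s)) u) (\a.a))
Step 4: (((((\h.(((\f.(\g.(\h.((f h) g)))) h) (v h))) v) ((\b.(\c.b)) s)) u) (\a.a))
Step 5: ((((((\f.(\g.(\h.((f h) g)))) v) (v v)) ((\b.(\c.b)) s)) u) (\a.a))
Step 6: (((((\g.(\h.((v h) g))) (v v)) ((\b.(\c.b)) s)) u) (\a.a))
Step 7: ((((\h.((v h) (v v))) ((\b.(\c.b)) s)) u) (\a.a))
Step 8: ((((v ((\b.(\c.b)) s)) (v v)) u) (\a.a))
Step 9: ((((v (\c.s)) (v v)) u) (\a.a))

Answer: ((((v (\c.s)) (v v)) u) (\a.a))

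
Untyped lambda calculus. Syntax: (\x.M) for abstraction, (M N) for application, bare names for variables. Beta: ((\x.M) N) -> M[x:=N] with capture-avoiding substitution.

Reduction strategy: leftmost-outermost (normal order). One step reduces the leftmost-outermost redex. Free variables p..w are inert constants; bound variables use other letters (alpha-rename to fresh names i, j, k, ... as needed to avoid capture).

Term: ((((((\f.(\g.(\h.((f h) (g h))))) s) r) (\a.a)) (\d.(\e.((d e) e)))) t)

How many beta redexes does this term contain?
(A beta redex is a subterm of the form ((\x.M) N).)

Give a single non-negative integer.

Term: ((((((\f.(\g.(\h.((f h) (g h))))) s) r) (\a.a)) (\d.(\e.((d e) e)))) t)
  Redex: ((\f.(\g.(\h.((f h) (g h))))) s)
Total redexes: 1

Answer: 1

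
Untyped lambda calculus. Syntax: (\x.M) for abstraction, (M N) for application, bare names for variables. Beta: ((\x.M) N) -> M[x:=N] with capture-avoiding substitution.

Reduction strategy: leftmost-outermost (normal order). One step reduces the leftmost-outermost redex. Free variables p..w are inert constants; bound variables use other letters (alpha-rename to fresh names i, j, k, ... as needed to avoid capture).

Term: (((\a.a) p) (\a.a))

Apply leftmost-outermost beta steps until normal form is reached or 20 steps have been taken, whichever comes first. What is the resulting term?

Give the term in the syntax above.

Answer: (p (\a.a))

Derivation:
Step 0: (((\a.a) p) (\a.a))
Step 1: (p (\a.a))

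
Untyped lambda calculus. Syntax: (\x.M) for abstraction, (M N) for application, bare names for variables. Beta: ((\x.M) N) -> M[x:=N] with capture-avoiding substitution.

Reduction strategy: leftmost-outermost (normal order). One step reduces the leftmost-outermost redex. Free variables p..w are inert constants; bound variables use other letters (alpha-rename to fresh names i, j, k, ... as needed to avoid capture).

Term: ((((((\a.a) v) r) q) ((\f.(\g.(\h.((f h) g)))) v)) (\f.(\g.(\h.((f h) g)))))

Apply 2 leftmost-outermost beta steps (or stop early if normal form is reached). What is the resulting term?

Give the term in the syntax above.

Answer: ((((v r) q) (\g.(\h.((v h) g)))) (\f.(\g.(\h.((f h) g)))))

Derivation:
Step 0: ((((((\a.a) v) r) q) ((\f.(\g.(\h.((f h) g)))) v)) (\f.(\g.(\h.((f h) g)))))
Step 1: ((((v r) q) ((\f.(\g.(\h.((f h) g)))) v)) (\f.(\g.(\h.((f h) g)))))
Step 2: ((((v r) q) (\g.(\h.((v h) g)))) (\f.(\g.(\h.((f h) g)))))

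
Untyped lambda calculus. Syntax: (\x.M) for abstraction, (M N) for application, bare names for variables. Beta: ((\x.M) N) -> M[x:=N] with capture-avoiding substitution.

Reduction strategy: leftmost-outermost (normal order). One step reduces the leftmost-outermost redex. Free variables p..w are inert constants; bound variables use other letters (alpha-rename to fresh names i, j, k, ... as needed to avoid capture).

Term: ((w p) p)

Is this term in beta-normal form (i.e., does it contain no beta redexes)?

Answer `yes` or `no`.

Term: ((w p) p)
No beta redexes found.

Answer: yes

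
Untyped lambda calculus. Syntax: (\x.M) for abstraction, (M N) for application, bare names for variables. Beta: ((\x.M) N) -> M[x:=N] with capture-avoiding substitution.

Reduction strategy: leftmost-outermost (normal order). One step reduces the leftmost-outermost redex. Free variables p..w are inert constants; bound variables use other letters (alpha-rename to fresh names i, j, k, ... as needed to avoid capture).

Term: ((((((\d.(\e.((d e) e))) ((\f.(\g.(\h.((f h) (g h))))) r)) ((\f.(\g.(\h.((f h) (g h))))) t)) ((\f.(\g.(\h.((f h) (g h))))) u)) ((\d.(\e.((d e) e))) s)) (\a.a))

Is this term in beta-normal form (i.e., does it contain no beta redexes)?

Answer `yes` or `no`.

Term: ((((((\d.(\e.((d e) e))) ((\f.(\g.(\h.((f h) (g h))))) r)) ((\f.(\g.(\h.((f h) (g h))))) t)) ((\f.(\g.(\h.((f h) (g h))))) u)) ((\d.(\e.((d e) e))) s)) (\a.a))
Found 5 beta redex(es).

Answer: no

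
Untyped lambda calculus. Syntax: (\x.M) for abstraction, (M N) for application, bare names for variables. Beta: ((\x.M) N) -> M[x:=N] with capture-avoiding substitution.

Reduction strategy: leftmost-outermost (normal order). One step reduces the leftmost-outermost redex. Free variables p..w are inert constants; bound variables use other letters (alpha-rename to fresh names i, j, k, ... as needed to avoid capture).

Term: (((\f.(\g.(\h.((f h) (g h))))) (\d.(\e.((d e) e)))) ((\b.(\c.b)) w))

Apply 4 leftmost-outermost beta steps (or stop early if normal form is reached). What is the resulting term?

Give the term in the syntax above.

Step 0: (((\f.(\g.(\h.((f h) (g h))))) (\d.(\e.((d e) e)))) ((\b.(\c.b)) w))
Step 1: ((\g.(\h.(((\d.(\e.((d e) e))) h) (g h)))) ((\b.(\c.b)) w))
Step 2: (\h.(((\d.(\e.((d e) e))) h) (((\b.(\c.b)) w) h)))
Step 3: (\h.((\e.((h e) e)) (((\b.(\c.b)) w) h)))
Step 4: (\h.((h (((\b.(\c.b)) w) h)) (((\b.(\c.b)) w) h)))

Answer: (\h.((h (((\b.(\c.b)) w) h)) (((\b.(\c.b)) w) h)))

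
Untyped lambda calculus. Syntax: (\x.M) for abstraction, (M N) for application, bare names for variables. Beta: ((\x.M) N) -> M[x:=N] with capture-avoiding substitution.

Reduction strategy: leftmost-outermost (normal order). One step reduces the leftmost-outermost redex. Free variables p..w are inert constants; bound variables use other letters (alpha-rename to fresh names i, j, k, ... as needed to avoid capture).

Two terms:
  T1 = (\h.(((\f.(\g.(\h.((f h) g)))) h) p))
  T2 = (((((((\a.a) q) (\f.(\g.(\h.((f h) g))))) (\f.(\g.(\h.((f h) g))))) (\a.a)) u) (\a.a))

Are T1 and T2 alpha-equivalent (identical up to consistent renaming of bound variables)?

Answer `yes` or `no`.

Term 1: (\h.(((\f.(\g.(\h.((f h) g)))) h) p))
Term 2: (((((((\a.a) q) (\f.(\g.(\h.((f h) g))))) (\f.(\g.(\h.((f h) g))))) (\a.a)) u) (\a.a))
Alpha-equivalence: compare structure up to binder renaming.
Result: False

Answer: no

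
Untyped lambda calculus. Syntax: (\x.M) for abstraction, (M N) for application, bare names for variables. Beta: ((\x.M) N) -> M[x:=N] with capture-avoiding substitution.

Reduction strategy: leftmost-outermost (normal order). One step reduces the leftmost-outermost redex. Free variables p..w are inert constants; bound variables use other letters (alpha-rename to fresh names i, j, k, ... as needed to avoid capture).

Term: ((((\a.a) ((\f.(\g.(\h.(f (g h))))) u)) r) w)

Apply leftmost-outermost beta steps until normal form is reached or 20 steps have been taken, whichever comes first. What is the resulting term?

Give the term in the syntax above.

Step 0: ((((\a.a) ((\f.(\g.(\h.(f (g h))))) u)) r) w)
Step 1: ((((\f.(\g.(\h.(f (g h))))) u) r) w)
Step 2: (((\g.(\h.(u (g h)))) r) w)
Step 3: ((\h.(u (r h))) w)
Step 4: (u (r w))

Answer: (u (r w))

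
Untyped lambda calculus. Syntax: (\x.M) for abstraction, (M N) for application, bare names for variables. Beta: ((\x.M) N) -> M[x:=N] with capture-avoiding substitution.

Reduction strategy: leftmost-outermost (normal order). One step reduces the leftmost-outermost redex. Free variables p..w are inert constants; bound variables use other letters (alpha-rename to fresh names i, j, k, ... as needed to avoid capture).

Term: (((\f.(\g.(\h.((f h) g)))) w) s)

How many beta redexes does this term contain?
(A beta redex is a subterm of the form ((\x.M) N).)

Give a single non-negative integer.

Answer: 1

Derivation:
Term: (((\f.(\g.(\h.((f h) g)))) w) s)
  Redex: ((\f.(\g.(\h.((f h) g)))) w)
Total redexes: 1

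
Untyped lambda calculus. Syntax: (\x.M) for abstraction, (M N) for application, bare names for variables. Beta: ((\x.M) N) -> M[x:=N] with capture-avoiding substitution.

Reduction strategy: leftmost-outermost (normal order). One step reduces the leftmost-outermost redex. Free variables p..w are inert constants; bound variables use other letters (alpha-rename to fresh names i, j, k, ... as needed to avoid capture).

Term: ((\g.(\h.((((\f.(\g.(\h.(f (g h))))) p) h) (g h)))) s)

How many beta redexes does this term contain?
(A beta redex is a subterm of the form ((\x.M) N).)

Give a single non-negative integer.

Term: ((\g.(\h.((((\f.(\g.(\h.(f (g h))))) p) h) (g h)))) s)
  Redex: ((\g.(\h.((((\f.(\g.(\h.(f (g h))))) p) h) (g h)))) s)
  Redex: ((\f.(\g.(\h.(f (g h))))) p)
Total redexes: 2

Answer: 2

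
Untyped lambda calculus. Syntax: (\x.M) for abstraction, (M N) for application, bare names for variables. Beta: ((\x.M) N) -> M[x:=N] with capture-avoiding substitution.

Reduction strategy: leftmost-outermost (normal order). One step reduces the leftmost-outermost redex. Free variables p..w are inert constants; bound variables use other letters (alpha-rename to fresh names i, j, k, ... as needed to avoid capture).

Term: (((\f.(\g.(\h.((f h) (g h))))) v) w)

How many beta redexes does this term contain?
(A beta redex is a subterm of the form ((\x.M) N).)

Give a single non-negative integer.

Answer: 1

Derivation:
Term: (((\f.(\g.(\h.((f h) (g h))))) v) w)
  Redex: ((\f.(\g.(\h.((f h) (g h))))) v)
Total redexes: 1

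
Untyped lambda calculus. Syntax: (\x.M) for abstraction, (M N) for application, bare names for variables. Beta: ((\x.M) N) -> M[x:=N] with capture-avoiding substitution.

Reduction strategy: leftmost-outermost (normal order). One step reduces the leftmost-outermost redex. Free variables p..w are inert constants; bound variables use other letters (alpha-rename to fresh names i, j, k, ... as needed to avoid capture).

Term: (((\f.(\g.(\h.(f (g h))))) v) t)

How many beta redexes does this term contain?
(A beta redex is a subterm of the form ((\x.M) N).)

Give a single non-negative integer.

Answer: 1

Derivation:
Term: (((\f.(\g.(\h.(f (g h))))) v) t)
  Redex: ((\f.(\g.(\h.(f (g h))))) v)
Total redexes: 1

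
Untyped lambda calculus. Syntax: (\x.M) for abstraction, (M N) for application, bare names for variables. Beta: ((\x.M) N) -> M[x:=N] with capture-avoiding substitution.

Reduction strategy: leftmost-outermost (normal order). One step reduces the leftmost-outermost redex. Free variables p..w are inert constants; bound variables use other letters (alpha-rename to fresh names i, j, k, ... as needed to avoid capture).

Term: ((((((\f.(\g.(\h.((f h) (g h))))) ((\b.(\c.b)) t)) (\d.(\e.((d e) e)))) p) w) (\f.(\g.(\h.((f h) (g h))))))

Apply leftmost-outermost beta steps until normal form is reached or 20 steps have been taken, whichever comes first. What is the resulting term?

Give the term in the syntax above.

Answer: (((t (\e.((p e) e))) w) (\f.(\g.(\h.((f h) (g h))))))

Derivation:
Step 0: ((((((\f.(\g.(\h.((f h) (g h))))) ((\b.(\c.b)) t)) (\d.(\e.((d e) e)))) p) w) (\f.(\g.(\h.((f h) (g h))))))
Step 1: (((((\g.(\h.((((\b.(\c.b)) t) h) (g h)))) (\d.(\e.((d e) e)))) p) w) (\f.(\g.(\h.((f h) (g h))))))
Step 2: ((((\h.((((\b.(\c.b)) t) h) ((\d.(\e.((d e) e))) h))) p) w) (\f.(\g.(\h.((f h) (g h))))))
Step 3: ((((((\b.(\c.b)) t) p) ((\d.(\e.((d e) e))) p)) w) (\f.(\g.(\h.((f h) (g h))))))
Step 4: (((((\c.t) p) ((\d.(\e.((d e) e))) p)) w) (\f.(\g.(\h.((f h) (g h))))))
Step 5: (((t ((\d.(\e.((d e) e))) p)) w) (\f.(\g.(\h.((f h) (g h))))))
Step 6: (((t (\e.((p e) e))) w) (\f.(\g.(\h.((f h) (g h))))))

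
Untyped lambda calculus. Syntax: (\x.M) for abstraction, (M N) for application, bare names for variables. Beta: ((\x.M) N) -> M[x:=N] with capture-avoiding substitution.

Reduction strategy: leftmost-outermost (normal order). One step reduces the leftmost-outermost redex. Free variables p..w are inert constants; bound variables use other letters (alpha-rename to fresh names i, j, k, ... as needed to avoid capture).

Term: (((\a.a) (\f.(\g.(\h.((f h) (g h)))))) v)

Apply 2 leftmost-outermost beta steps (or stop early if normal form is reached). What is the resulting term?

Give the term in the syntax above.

Step 0: (((\a.a) (\f.(\g.(\h.((f h) (g h)))))) v)
Step 1: ((\f.(\g.(\h.((f h) (g h))))) v)
Step 2: (\g.(\h.((v h) (g h))))

Answer: (\g.(\h.((v h) (g h))))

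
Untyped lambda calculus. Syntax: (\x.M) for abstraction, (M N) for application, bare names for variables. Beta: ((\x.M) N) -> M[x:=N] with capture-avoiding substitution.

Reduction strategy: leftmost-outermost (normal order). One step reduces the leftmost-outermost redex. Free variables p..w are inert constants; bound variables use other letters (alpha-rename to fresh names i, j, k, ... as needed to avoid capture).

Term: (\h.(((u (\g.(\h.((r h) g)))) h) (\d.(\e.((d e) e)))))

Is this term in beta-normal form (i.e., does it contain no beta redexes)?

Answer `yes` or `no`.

Term: (\h.(((u (\g.(\h.((r h) g)))) h) (\d.(\e.((d e) e)))))
No beta redexes found.

Answer: yes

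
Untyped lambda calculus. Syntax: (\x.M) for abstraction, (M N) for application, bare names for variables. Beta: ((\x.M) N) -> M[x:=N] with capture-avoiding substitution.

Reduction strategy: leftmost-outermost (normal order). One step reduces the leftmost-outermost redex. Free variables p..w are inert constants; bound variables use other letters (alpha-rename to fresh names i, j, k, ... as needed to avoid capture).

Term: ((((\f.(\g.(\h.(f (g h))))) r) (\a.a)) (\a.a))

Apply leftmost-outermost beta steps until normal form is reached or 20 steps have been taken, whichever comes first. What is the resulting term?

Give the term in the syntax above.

Answer: (r (\a.a))

Derivation:
Step 0: ((((\f.(\g.(\h.(f (g h))))) r) (\a.a)) (\a.a))
Step 1: (((\g.(\h.(r (g h)))) (\a.a)) (\a.a))
Step 2: ((\h.(r ((\a.a) h))) (\a.a))
Step 3: (r ((\a.a) (\a.a)))
Step 4: (r (\a.a))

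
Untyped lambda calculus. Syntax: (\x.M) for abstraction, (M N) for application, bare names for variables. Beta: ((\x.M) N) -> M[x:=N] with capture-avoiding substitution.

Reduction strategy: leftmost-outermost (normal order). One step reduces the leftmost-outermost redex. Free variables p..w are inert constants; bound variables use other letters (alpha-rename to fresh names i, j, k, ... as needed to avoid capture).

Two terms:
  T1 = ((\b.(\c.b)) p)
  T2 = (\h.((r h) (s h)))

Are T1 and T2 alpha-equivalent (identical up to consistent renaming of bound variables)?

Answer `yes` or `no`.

Term 1: ((\b.(\c.b)) p)
Term 2: (\h.((r h) (s h)))
Alpha-equivalence: compare structure up to binder renaming.
Result: False

Answer: no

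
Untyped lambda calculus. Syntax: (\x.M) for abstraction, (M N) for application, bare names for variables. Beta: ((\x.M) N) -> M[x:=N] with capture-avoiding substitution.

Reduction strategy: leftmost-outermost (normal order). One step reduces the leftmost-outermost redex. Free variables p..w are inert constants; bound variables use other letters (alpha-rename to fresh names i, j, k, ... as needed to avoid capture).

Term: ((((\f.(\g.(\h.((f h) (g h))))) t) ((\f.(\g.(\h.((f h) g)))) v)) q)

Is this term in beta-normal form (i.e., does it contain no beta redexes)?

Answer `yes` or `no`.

Answer: no

Derivation:
Term: ((((\f.(\g.(\h.((f h) (g h))))) t) ((\f.(\g.(\h.((f h) g)))) v)) q)
Found 2 beta redex(es).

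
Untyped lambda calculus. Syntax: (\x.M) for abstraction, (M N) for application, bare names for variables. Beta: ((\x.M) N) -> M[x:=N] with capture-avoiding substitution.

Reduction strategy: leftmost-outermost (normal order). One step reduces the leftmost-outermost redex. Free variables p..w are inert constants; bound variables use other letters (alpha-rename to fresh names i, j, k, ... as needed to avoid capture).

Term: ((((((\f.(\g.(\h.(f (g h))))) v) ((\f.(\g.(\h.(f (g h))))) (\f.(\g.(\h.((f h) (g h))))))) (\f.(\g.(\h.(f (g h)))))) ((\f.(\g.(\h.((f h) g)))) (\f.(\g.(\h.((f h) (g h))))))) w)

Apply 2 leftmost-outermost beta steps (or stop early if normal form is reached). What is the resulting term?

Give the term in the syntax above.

Answer: ((((\h.(v (((\f.(\g.(\h.(f (g h))))) (\f.(\g.(\h.((f h) (g h)))))) h))) (\f.(\g.(\h.(f (g h)))))) ((\f.(\g.(\h.((f h) g)))) (\f.(\g.(\h.((f h) (g h))))))) w)

Derivation:
Step 0: ((((((\f.(\g.(\h.(f (g h))))) v) ((\f.(\g.(\h.(f (g h))))) (\f.(\g.(\h.((f h) (g h))))))) (\f.(\g.(\h.(f (g h)))))) ((\f.(\g.(\h.((f h) g)))) (\f.(\g.(\h.((f h) (g h))))))) w)
Step 1: (((((\g.(\h.(v (g h)))) ((\f.(\g.(\h.(f (g h))))) (\f.(\g.(\h.((f h) (g h))))))) (\f.(\g.(\h.(f (g h)))))) ((\f.(\g.(\h.((f h) g)))) (\f.(\g.(\h.((f h) (g h))))))) w)
Step 2: ((((\h.(v (((\f.(\g.(\h.(f (g h))))) (\f.(\g.(\h.((f h) (g h)))))) h))) (\f.(\g.(\h.(f (g h)))))) ((\f.(\g.(\h.((f h) g)))) (\f.(\g.(\h.((f h) (g h))))))) w)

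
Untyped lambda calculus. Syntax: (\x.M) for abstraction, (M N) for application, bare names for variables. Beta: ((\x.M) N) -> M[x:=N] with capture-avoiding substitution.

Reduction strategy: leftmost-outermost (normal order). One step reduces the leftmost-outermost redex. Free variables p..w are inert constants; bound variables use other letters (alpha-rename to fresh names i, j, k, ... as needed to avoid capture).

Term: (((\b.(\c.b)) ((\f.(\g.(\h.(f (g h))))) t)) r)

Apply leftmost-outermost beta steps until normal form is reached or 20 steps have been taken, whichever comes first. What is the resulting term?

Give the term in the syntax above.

Step 0: (((\b.(\c.b)) ((\f.(\g.(\h.(f (g h))))) t)) r)
Step 1: ((\c.((\f.(\g.(\h.(f (g h))))) t)) r)
Step 2: ((\f.(\g.(\h.(f (g h))))) t)
Step 3: (\g.(\h.(t (g h))))

Answer: (\g.(\h.(t (g h))))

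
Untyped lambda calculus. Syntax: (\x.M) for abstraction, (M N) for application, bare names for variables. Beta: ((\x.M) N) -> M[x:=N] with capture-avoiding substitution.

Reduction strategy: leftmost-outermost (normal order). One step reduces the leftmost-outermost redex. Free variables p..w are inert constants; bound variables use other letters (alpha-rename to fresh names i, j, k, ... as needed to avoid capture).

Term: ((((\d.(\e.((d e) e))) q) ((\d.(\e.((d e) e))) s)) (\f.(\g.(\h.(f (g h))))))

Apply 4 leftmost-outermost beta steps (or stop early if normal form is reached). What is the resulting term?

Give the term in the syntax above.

Answer: (((q (\e.((s e) e))) (\e.((s e) e))) (\f.(\g.(\h.(f (g h))))))

Derivation:
Step 0: ((((\d.(\e.((d e) e))) q) ((\d.(\e.((d e) e))) s)) (\f.(\g.(\h.(f (g h))))))
Step 1: (((\e.((q e) e)) ((\d.(\e.((d e) e))) s)) (\f.(\g.(\h.(f (g h))))))
Step 2: (((q ((\d.(\e.((d e) e))) s)) ((\d.(\e.((d e) e))) s)) (\f.(\g.(\h.(f (g h))))))
Step 3: (((q (\e.((s e) e))) ((\d.(\e.((d e) e))) s)) (\f.(\g.(\h.(f (g h))))))
Step 4: (((q (\e.((s e) e))) (\e.((s e) e))) (\f.(\g.(\h.(f (g h))))))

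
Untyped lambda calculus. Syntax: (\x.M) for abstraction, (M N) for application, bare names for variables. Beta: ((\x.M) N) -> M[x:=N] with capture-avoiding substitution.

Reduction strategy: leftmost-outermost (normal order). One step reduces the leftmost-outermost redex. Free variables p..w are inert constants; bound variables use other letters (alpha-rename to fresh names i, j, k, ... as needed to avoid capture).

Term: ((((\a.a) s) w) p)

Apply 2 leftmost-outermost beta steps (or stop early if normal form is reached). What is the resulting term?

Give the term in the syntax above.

Step 0: ((((\a.a) s) w) p)
Step 1: ((s w) p)
Step 2: (normal form reached)

Answer: ((s w) p)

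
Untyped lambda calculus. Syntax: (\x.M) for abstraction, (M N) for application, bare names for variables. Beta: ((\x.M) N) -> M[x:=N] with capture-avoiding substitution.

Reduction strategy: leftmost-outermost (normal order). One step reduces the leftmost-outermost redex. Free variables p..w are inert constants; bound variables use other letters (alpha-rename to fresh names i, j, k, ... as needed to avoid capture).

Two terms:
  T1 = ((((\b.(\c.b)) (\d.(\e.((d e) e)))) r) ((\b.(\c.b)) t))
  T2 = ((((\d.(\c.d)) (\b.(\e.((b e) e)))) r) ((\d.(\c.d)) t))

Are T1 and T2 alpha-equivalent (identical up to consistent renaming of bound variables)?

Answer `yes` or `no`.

Term 1: ((((\b.(\c.b)) (\d.(\e.((d e) e)))) r) ((\b.(\c.b)) t))
Term 2: ((((\d.(\c.d)) (\b.(\e.((b e) e)))) r) ((\d.(\c.d)) t))
Alpha-equivalence: compare structure up to binder renaming.
Result: True

Answer: yes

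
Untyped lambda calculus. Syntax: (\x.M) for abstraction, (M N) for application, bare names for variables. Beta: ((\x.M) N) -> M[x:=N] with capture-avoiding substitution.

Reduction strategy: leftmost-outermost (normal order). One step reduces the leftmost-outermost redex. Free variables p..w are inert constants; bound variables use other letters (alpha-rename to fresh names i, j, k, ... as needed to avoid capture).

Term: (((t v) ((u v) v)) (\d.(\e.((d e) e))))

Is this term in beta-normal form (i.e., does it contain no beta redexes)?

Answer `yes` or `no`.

Term: (((t v) ((u v) v)) (\d.(\e.((d e) e))))
No beta redexes found.

Answer: yes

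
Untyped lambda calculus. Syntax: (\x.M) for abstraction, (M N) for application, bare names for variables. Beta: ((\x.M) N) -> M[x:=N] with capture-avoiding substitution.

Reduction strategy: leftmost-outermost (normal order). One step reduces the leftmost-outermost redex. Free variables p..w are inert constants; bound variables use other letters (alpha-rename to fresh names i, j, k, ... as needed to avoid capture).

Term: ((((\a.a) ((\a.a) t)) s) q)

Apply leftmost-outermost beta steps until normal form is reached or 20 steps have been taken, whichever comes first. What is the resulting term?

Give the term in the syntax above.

Step 0: ((((\a.a) ((\a.a) t)) s) q)
Step 1: ((((\a.a) t) s) q)
Step 2: ((t s) q)

Answer: ((t s) q)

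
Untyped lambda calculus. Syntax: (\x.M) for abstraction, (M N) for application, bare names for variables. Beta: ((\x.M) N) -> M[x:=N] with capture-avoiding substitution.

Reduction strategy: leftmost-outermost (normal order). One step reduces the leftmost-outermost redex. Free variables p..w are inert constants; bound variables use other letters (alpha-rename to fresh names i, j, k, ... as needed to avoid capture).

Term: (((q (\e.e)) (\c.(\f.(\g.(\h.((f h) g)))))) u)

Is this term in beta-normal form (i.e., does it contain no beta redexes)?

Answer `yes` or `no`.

Term: (((q (\e.e)) (\c.(\f.(\g.(\h.((f h) g)))))) u)
No beta redexes found.

Answer: yes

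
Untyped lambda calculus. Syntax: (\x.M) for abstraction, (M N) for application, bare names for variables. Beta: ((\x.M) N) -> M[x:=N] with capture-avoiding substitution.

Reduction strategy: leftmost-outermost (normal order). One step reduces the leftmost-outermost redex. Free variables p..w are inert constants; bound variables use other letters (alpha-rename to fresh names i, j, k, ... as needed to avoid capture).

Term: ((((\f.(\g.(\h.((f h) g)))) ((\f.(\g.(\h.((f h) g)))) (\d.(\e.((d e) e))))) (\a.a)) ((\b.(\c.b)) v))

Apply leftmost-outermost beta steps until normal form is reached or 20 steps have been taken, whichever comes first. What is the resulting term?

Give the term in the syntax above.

Step 0: ((((\f.(\g.(\h.((f h) g)))) ((\f.(\g.(\h.((f h) g)))) (\d.(\e.((d e) e))))) (\a.a)) ((\b.(\c.b)) v))
Step 1: (((\g.(\h.((((\f.(\g.(\h.((f h) g)))) (\d.(\e.((d e) e)))) h) g))) (\a.a)) ((\b.(\c.b)) v))
Step 2: ((\h.((((\f.(\g.(\h.((f h) g)))) (\d.(\e.((d e) e)))) h) (\a.a))) ((\b.(\c.b)) v))
Step 3: ((((\f.(\g.(\h.((f h) g)))) (\d.(\e.((d e) e)))) ((\b.(\c.b)) v)) (\a.a))
Step 4: (((\g.(\h.(((\d.(\e.((d e) e))) h) g))) ((\b.(\c.b)) v)) (\a.a))
Step 5: ((\h.(((\d.(\e.((d e) e))) h) ((\b.(\c.b)) v))) (\a.a))
Step 6: (((\d.(\e.((d e) e))) (\a.a)) ((\b.(\c.b)) v))
Step 7: ((\e.(((\a.a) e) e)) ((\b.(\c.b)) v))
Step 8: (((\a.a) ((\b.(\c.b)) v)) ((\b.(\c.b)) v))
Step 9: (((\b.(\c.b)) v) ((\b.(\c.b)) v))
Step 10: ((\c.v) ((\b.(\c.b)) v))
Step 11: v

Answer: v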